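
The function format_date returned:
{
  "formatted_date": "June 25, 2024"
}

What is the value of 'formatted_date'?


June 25, 2024


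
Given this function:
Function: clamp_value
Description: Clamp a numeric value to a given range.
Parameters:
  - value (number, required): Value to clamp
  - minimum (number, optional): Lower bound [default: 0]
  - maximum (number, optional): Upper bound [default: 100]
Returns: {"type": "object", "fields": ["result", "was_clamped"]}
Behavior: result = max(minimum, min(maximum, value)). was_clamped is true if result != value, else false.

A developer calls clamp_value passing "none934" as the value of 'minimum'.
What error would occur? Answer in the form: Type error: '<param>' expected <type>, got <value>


Spec: 'minimum' is declared as number; "none934" is a string.
Type error: 'minimum' expected number, got "none934"


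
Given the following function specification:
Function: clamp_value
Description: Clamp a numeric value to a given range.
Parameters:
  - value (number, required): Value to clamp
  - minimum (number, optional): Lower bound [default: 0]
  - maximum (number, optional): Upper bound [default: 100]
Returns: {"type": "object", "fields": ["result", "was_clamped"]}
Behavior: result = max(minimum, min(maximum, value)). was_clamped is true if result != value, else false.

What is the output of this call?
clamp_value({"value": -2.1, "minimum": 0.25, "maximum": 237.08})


result = max(0.25, min(237.08, -2.1)) = max(0.25, -2.1) = 0.25
was_clamped = (0.25 != -2.1) = true
Output:
{"result": 0.25, "was_clamped": true}


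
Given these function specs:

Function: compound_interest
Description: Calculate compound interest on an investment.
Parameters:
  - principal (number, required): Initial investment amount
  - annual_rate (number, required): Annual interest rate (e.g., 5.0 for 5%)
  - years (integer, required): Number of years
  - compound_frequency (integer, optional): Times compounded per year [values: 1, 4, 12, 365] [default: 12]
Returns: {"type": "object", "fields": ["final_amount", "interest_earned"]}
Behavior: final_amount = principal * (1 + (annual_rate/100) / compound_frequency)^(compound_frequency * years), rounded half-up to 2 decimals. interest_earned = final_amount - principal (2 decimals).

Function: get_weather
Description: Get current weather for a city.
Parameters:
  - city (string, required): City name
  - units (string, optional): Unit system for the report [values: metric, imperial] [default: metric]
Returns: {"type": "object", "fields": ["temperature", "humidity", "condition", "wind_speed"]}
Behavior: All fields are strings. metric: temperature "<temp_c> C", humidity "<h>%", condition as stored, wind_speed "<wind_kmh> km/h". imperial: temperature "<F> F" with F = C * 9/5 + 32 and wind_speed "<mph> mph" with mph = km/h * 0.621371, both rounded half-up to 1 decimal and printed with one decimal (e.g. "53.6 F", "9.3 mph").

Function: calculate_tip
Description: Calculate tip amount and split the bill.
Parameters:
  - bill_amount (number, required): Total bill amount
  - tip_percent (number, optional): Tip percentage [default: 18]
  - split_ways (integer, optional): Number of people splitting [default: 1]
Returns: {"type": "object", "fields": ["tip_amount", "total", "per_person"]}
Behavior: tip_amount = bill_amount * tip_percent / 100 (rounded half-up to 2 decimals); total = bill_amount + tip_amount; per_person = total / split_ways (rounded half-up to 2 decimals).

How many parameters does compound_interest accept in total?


Parameters of compound_interest: principal (required), annual_rate (required), years (required), compound_frequency (optional)
Total:
4


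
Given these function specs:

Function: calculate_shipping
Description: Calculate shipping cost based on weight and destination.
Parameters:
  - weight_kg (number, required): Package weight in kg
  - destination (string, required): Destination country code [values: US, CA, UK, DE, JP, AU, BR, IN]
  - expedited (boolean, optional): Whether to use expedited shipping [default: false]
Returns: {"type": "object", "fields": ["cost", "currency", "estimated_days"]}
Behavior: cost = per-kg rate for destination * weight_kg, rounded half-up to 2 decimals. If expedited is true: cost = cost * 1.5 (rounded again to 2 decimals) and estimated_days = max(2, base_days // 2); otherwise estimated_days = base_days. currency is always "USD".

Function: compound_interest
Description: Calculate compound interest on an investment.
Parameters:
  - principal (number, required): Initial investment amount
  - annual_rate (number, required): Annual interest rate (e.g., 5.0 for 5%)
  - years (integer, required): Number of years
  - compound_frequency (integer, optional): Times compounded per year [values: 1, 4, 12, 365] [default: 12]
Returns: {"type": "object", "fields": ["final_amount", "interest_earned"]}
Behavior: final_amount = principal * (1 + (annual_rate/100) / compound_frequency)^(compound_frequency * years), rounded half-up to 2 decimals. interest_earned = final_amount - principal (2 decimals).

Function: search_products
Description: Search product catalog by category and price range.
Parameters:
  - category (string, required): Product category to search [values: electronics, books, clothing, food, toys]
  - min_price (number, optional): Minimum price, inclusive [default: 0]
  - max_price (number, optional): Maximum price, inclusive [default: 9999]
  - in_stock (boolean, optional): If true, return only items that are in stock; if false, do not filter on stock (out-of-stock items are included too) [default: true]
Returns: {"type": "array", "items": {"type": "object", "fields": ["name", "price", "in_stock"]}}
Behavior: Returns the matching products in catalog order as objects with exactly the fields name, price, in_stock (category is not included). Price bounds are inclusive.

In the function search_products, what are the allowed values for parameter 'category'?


The search_products spec declares:
  - category (string, required): Product category to search [values: electronics, books, clothing, food, toys]
Allowed values:
electronics, books, clothing, food, toys


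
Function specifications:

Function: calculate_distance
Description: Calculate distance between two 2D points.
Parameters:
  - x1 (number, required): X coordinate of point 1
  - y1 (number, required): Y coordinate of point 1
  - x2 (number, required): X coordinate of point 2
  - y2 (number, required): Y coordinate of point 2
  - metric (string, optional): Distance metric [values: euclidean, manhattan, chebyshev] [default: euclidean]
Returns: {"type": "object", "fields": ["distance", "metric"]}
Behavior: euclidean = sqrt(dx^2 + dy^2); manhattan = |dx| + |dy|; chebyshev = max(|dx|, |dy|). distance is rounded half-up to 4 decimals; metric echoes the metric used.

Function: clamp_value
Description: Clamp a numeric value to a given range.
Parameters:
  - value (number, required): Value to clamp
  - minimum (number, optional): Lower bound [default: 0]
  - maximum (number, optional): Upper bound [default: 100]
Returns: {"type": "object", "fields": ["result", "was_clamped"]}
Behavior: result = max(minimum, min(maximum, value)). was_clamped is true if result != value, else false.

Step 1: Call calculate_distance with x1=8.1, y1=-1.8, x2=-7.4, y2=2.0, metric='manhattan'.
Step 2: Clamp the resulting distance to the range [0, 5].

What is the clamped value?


Step 1: calculate_distance (manhattan)
  |dx| = |-7.4 - 8.1| = 15.5; |dy| = |2 - -1.8| = 3.8
  manhattan: 15.5 + 3.8 = 19.3
  Round to 4 decimals: 19.3
  -> distance = 19.3
Step 2: clamp_value(value=19.3, minimum=0, maximum=5)
  result = max(0, min(5, 19.3)) = max(0, 5) = 5
  was_clamped = (5 != 19.3) = true
  -> result = 5
5


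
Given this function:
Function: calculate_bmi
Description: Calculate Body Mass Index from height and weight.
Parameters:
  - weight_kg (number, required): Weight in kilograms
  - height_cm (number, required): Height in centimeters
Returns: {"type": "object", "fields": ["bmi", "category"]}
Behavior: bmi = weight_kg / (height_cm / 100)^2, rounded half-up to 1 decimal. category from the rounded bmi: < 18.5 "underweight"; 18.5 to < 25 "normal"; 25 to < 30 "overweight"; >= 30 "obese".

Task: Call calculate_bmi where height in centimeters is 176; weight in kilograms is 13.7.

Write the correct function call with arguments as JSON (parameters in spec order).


Mapping each described value to its parameter name:
  'Height in centimeters' -> height_cm = 176
  'Weight in kilograms' -> weight_kg = 13.7
calculate_bmi({"weight_kg": 13.7, "height_cm": 176})


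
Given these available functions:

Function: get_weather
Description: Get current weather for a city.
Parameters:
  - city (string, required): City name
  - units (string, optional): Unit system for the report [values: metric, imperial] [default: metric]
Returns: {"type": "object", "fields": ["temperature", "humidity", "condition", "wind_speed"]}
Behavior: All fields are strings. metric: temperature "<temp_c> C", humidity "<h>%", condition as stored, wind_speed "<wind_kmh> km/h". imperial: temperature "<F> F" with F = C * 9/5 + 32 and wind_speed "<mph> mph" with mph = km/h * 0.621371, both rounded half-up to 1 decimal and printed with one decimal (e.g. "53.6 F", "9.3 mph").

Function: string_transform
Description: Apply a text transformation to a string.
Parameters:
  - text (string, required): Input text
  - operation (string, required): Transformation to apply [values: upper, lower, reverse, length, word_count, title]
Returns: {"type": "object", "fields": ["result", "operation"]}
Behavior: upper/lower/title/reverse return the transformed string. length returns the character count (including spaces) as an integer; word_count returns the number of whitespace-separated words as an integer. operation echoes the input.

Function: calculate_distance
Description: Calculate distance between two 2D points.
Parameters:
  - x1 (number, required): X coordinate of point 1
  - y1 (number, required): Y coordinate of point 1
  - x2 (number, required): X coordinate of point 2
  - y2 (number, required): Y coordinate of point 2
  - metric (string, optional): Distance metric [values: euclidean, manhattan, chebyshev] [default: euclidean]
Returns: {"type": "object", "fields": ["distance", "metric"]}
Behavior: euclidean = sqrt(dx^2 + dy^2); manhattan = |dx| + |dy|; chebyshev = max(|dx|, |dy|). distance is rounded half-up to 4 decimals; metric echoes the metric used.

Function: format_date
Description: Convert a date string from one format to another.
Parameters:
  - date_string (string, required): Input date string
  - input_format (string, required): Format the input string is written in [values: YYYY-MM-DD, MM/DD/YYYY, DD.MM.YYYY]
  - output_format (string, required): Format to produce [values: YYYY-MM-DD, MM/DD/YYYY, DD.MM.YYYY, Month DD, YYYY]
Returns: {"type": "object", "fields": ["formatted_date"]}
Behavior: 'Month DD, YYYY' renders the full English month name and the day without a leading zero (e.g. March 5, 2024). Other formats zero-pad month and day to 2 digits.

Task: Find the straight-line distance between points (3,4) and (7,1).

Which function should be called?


The task needs a function whose description is: Calculate distance between two 2D points.
calculate_distance


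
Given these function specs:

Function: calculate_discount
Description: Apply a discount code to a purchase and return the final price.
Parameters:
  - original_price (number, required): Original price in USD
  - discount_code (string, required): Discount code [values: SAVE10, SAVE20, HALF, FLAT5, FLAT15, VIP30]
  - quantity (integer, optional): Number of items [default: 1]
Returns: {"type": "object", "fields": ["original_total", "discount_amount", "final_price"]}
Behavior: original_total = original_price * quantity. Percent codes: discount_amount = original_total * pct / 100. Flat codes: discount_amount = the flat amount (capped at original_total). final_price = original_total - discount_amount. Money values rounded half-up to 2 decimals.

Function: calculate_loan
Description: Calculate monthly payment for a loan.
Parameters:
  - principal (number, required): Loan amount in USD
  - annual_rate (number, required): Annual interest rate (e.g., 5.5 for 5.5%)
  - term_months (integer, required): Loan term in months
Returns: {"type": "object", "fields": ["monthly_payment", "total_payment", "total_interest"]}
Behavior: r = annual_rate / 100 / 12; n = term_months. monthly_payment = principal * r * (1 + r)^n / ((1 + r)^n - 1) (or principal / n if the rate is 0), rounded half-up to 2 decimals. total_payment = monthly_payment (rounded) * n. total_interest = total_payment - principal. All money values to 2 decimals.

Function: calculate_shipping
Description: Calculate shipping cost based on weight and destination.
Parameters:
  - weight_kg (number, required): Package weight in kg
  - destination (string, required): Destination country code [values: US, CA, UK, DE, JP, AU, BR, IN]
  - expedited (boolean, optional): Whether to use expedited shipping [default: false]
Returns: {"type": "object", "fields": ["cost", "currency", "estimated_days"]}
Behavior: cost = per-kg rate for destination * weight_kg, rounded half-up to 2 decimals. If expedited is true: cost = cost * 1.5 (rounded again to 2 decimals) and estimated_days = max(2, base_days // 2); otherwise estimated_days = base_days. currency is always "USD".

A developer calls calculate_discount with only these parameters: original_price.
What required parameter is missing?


Required parameters: original_price, discount_code
Provided: original_price
Missing: discount_code
discount_code


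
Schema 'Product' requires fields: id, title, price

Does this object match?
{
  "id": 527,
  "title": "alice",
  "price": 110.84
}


Checking required fields... All present.
Valid - all required fields present


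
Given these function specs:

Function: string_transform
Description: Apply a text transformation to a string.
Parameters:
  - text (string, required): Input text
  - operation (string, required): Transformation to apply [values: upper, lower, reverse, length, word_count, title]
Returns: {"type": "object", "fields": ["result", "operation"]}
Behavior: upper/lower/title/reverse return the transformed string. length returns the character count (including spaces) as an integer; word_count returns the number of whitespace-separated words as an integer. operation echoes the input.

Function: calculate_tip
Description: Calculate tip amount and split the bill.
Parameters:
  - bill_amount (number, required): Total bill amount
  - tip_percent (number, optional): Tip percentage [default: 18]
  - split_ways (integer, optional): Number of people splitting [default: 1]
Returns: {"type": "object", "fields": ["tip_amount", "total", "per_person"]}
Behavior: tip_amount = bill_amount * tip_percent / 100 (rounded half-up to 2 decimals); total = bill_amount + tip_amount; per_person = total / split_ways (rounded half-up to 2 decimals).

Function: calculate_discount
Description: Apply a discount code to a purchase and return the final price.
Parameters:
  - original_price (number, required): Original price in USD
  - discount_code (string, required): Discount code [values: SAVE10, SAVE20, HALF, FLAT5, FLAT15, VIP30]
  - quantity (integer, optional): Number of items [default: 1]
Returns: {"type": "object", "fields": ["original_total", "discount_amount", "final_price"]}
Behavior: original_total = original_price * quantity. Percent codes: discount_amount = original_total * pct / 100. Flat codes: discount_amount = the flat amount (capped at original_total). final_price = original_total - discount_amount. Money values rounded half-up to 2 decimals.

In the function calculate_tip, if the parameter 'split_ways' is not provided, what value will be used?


The calculate_tip spec declares:
  - split_ways (integer, optional): Number of people splitting [default: 1]
Default:
1


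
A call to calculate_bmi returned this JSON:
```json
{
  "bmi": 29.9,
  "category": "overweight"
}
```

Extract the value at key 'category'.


overweight


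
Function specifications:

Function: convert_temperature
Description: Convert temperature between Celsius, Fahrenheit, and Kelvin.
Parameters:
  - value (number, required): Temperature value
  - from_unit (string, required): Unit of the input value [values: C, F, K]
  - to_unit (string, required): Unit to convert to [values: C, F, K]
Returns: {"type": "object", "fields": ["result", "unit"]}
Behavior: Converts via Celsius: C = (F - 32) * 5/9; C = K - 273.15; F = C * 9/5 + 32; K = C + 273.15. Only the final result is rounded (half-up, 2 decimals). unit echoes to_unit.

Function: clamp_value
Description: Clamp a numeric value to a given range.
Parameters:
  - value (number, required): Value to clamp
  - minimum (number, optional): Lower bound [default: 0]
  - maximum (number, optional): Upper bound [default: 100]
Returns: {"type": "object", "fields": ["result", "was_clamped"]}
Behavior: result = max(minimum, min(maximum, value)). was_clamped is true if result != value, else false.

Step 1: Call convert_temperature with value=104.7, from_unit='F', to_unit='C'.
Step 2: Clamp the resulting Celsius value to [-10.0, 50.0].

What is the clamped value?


Step 1: convert_temperature(value=104.7, from_unit=F, to_unit=C)
  To C: (104.7 - 32) * 5/9 = 40.388889
  Target is C: 40.388889
  Round to 2 decimals: 40.39
  -> result = 40.39 C
Step 2: clamp_value(value=40.39, minimum=-10.0, maximum=50.0)
  result = max(-10.0, min(50.0, 40.39)) = max(-10.0, 40.39) = 40.39
  was_clamped = (40.39 != 40.39) = false
  -> result = 40.39
40.39


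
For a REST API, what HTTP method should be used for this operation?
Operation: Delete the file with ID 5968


GET = read, POST = create, PUT = update/replace, DELETE = remove
This operation is a removal.
DELETE


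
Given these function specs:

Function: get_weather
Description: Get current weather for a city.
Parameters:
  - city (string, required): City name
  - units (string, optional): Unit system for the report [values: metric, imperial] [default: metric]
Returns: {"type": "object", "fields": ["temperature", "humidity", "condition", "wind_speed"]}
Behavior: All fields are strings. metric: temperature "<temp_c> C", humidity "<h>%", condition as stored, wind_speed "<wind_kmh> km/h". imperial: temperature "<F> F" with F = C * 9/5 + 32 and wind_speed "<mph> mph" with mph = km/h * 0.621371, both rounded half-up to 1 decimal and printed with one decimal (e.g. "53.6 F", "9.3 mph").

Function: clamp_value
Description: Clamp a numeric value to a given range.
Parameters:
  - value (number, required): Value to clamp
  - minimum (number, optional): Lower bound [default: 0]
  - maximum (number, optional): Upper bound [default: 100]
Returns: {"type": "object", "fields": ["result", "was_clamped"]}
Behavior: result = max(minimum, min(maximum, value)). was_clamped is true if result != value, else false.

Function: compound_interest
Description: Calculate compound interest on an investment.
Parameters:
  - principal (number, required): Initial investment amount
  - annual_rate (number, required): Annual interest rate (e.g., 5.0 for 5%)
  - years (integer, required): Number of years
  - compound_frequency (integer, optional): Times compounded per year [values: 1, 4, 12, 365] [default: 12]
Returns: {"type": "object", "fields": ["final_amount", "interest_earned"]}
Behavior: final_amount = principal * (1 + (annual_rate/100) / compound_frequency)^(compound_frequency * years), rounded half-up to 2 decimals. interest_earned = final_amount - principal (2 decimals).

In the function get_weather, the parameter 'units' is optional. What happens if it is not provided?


The get_weather spec declares:
  - units (string, optional): Unit system for the report [values: metric, imperial] [default: metric]
It defaults to metric


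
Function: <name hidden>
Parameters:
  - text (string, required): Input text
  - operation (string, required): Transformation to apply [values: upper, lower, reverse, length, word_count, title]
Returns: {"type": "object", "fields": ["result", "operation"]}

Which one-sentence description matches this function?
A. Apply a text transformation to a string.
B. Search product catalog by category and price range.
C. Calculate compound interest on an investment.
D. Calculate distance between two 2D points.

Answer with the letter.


Parameters text, operation and return ["result", "operation"] fit: Apply a text transformation to a string.
A


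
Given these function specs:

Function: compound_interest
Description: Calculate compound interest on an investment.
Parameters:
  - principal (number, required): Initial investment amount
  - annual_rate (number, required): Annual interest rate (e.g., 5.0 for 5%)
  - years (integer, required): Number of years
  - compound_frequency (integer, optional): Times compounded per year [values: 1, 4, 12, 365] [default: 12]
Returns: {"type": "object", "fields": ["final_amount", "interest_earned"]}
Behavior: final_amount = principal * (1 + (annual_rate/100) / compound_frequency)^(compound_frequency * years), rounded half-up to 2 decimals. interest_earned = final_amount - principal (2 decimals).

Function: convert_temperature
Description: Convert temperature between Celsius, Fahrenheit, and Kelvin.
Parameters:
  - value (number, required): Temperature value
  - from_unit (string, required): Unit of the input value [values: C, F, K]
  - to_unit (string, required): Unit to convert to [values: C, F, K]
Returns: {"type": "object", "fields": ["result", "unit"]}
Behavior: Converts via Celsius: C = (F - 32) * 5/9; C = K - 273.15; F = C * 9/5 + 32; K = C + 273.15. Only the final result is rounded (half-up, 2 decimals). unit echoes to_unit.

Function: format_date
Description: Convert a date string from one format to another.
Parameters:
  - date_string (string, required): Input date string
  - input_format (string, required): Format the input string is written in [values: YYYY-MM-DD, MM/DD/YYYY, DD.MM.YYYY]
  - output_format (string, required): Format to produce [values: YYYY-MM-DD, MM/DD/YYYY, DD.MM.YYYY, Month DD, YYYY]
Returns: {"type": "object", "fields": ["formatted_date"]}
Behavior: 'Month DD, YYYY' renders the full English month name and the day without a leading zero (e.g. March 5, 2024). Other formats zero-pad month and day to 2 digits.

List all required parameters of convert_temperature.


Parameters of convert_temperature and their required/optional flag:
  value: required
  from_unit: required
  to_unit: required
from_unit, to_unit, value


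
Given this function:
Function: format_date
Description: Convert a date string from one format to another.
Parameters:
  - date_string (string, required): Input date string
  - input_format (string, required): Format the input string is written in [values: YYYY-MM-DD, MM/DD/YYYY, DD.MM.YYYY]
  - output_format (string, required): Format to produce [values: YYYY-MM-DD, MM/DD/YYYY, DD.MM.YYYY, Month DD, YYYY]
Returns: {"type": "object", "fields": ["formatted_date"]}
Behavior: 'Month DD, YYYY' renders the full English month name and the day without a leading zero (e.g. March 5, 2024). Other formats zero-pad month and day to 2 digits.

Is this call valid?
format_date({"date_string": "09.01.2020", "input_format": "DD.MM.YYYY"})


Checking required parameters...
Missing required parameter: output_format
Invalid - missing required parameter 'output_format'


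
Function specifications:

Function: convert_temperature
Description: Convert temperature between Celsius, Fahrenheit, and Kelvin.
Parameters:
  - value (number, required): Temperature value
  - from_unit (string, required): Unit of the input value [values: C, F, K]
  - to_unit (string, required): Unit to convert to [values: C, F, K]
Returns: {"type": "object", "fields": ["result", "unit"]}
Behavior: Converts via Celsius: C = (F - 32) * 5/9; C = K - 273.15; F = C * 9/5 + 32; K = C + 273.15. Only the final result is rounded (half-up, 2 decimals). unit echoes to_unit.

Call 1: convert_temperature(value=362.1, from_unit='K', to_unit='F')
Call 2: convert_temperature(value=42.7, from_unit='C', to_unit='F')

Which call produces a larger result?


Call 1:
  To C: 362.1 - 273.15 = 88.95
  To F: 88.95 * 9/5 + 32 = 192.11
  Round to 2 decimals: 192.11
  -> 192.11 F
Call 2:
  Input already in C: 42.7
  To F: 42.7 * 9/5 + 32 = 108.86
  Round to 2 decimals: 108.86
  -> 108.86 F
Call 1 (192.11 F)


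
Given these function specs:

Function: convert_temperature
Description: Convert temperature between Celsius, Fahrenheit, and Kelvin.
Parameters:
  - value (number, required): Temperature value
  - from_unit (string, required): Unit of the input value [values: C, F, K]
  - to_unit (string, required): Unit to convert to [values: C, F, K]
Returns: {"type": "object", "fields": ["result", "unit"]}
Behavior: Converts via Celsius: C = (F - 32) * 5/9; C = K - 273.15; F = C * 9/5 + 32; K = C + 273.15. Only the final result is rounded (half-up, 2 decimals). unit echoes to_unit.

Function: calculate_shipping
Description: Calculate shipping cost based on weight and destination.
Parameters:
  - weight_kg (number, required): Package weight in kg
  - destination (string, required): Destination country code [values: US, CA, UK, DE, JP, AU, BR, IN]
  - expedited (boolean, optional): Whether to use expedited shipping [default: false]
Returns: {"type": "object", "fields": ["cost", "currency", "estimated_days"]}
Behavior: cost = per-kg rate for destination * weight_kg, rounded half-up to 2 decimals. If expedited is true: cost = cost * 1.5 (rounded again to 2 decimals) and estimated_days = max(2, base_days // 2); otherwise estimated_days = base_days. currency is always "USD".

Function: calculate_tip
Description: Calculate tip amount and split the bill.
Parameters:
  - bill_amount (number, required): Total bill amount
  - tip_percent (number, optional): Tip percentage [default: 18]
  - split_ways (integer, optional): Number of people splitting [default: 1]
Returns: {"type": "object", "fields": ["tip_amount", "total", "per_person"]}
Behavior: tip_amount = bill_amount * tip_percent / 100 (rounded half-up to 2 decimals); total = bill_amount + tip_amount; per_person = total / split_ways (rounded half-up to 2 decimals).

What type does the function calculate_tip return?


The calculate_tip spec declares Returns: {"type": "object", "fields": ["tip_amount", "total", "per_person"]}
Type:
object


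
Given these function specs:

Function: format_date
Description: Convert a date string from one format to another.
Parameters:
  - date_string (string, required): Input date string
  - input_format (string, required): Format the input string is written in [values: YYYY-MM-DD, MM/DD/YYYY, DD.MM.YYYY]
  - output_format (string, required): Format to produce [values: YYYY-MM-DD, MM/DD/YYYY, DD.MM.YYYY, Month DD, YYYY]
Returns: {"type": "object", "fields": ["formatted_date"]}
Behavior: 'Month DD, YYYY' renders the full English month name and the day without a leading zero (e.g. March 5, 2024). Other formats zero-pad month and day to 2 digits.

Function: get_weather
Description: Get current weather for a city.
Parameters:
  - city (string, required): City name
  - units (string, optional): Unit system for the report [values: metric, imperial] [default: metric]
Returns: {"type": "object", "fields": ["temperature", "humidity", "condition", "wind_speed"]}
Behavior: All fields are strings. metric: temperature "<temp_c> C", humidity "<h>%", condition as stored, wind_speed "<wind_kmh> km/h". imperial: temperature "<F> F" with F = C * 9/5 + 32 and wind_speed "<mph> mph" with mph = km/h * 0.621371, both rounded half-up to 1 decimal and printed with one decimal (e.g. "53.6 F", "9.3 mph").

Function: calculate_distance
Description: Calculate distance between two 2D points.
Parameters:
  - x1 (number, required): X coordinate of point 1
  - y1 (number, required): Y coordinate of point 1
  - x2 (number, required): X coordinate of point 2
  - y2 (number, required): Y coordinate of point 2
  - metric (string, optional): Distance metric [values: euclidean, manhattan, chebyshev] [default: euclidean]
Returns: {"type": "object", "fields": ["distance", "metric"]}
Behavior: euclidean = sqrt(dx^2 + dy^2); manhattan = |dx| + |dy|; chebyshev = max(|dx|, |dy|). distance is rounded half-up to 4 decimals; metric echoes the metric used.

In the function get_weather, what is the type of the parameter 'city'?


The get_weather spec declares:
  - city (string, required): City name
Type:
string


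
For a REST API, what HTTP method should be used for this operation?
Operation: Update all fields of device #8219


GET = read, POST = create, PUT = update/replace, DELETE = remove
This operation is an update/replace.
PUT


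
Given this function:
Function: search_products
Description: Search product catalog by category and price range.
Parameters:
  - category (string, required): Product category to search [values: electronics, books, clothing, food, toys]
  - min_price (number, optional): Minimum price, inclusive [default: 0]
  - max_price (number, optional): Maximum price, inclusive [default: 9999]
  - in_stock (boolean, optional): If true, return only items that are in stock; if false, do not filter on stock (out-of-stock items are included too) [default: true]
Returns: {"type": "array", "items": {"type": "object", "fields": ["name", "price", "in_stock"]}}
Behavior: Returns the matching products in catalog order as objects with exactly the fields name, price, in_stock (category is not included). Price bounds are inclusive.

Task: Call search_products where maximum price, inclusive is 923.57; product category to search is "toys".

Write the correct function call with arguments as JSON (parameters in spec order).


Mapping each described value to its parameter name:
  'Maximum price, inclusive' -> max_price = 923.57
  'Product category to search' -> category = "toys"
search_products({"category": "toys", "max_price": 923.57})


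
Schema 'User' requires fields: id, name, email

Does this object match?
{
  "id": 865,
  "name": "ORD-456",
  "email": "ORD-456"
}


Checking required fields... All present.
Valid - all required fields present


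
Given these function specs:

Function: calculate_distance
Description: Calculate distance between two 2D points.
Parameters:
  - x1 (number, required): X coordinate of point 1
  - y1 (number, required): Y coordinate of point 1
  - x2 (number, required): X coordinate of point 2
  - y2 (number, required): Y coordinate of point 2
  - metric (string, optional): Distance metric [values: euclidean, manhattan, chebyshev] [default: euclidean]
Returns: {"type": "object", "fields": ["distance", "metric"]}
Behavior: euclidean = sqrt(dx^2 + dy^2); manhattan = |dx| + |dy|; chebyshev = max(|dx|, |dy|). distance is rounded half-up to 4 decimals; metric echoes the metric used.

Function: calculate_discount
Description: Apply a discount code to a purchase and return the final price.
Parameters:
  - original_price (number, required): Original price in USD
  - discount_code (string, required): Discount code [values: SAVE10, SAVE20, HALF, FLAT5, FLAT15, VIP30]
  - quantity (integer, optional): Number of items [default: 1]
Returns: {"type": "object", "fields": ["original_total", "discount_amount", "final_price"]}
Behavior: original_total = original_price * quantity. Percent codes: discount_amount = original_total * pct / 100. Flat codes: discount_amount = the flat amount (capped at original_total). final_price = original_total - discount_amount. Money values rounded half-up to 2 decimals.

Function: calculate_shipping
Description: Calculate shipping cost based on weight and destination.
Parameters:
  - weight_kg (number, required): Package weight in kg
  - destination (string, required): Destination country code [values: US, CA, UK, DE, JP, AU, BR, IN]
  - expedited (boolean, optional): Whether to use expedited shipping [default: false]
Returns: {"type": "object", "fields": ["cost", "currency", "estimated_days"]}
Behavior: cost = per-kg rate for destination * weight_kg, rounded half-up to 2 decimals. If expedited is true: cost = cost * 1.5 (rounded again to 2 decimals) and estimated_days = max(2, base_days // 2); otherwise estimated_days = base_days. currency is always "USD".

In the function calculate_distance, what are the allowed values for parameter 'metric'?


The calculate_distance spec declares:
  - metric (string, optional): Distance metric [values: euclidean, manhattan, chebyshev] [default: euclidean]
Allowed values:
euclidean, manhattan, chebyshev


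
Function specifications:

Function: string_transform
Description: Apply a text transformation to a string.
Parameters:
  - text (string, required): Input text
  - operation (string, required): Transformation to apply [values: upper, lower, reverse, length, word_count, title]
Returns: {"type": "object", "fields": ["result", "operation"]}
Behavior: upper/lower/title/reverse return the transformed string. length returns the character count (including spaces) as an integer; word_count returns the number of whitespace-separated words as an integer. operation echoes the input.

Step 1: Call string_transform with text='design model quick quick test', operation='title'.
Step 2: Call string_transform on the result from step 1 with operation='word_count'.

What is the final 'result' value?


Step 1: string_transform(text='design model quick quick test', operation='title')
  -> result = 'Design Model Quick Quick Test'
Step 2: string_transform(text='Design Model Quick Quick Test', operation='word_count')
  words: Design, Model, Quick, Quick, Test -> 5
  -> result = 5
5


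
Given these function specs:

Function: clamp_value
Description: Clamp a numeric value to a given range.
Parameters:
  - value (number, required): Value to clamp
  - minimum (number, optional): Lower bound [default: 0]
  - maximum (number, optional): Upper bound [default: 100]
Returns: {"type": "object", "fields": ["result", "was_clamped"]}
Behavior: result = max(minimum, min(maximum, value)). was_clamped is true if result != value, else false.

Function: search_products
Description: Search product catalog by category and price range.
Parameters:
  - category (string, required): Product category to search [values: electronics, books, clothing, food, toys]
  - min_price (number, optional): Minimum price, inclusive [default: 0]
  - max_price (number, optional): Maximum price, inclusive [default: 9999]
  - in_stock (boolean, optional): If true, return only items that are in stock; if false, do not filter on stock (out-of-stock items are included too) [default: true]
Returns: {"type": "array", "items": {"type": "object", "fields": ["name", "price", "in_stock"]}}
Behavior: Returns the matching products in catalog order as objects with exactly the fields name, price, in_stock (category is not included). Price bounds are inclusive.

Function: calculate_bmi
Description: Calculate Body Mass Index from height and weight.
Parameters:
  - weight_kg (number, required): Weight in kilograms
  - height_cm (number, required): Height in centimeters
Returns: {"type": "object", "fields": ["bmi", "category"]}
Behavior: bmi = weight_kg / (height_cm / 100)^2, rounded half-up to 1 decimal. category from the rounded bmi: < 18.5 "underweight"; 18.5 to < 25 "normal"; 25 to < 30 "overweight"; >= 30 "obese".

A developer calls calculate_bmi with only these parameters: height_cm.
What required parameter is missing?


Required parameters: weight_kg, height_cm
Provided: height_cm
Missing: weight_kg
weight_kg


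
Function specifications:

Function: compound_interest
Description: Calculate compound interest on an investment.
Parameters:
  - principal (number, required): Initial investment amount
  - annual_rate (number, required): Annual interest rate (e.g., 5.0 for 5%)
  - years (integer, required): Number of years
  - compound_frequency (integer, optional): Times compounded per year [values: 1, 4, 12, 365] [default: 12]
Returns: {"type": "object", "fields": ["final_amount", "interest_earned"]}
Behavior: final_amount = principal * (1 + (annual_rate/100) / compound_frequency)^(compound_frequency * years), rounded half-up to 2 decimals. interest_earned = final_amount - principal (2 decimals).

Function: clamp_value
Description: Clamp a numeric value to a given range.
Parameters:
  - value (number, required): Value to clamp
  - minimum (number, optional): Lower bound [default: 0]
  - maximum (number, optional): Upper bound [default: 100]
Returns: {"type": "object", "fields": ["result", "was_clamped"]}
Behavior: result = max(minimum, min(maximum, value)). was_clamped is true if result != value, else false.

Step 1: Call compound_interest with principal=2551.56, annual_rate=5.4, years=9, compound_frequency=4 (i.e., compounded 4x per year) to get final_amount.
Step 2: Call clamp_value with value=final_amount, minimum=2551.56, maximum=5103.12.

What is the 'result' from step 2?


Step 1: compound_interest
  rate per period = 5.4/100/4 = 0.0135 (keep full precision); periods = 4 * 9 = 36
  (1 + 0.0135)^36 = 1.62052266
  final_amount = 2551.56 * 1.62052266 = 4134.860806 -> 4134.86
  interest_earned = 4134.86 - 2551.56 = 1583.30
  -> final_amount = 4134.86
Step 2: clamp_value(value=4134.86, minimum=2551.56, maximum=5103.12)
  result = max(2551.56, min(5103.12, 4134.86)) = max(2551.56, 4134.86) = 4134.86
  was_clamped = (4134.86 != 4134.86) = false
  -> result = 4134.86
4134.86


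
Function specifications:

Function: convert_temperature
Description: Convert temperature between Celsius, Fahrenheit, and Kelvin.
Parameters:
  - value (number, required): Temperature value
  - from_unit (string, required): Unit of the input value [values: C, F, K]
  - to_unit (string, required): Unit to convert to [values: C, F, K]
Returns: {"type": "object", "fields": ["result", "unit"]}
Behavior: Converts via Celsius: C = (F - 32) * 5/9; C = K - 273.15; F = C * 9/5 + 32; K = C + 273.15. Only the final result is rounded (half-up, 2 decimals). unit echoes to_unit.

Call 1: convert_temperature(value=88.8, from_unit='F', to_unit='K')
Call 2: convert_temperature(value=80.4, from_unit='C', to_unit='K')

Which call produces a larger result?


Call 1:
  To C: (88.8 - 32) * 5/9 = 31.555556
  To K: 31.555556 + 273.15 = 304.705556
  Round to 2 decimals: 304.71
  -> 304.71 K
Call 2:
  Input already in C: 80.4
  To K: 80.4 + 273.15 = 353.55
  Round to 2 decimals: 353.55
  -> 353.55 K
Call 2 (353.55 K)


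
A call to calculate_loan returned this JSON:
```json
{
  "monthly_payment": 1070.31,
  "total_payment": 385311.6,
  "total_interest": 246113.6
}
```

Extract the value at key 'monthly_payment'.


1070.31


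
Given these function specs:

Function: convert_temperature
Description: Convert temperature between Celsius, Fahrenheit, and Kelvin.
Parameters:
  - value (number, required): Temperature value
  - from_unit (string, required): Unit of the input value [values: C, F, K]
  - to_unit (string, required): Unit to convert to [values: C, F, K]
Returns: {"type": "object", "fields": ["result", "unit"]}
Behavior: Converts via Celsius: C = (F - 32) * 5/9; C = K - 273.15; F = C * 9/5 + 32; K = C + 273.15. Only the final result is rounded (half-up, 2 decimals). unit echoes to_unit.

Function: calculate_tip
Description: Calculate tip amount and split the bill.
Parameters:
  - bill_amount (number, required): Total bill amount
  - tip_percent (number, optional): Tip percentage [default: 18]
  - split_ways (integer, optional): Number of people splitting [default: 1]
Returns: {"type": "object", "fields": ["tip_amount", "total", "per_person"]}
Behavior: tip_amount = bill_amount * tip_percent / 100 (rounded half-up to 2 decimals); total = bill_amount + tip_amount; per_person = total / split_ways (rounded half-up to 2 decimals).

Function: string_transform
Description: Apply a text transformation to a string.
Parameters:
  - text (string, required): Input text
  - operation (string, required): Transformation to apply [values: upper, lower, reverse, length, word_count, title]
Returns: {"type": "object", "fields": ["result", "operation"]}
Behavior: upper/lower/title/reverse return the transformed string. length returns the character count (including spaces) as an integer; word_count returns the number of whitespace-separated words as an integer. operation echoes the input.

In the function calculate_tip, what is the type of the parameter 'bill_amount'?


The calculate_tip spec declares:
  - bill_amount (number, required): Total bill amount
Type:
number
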